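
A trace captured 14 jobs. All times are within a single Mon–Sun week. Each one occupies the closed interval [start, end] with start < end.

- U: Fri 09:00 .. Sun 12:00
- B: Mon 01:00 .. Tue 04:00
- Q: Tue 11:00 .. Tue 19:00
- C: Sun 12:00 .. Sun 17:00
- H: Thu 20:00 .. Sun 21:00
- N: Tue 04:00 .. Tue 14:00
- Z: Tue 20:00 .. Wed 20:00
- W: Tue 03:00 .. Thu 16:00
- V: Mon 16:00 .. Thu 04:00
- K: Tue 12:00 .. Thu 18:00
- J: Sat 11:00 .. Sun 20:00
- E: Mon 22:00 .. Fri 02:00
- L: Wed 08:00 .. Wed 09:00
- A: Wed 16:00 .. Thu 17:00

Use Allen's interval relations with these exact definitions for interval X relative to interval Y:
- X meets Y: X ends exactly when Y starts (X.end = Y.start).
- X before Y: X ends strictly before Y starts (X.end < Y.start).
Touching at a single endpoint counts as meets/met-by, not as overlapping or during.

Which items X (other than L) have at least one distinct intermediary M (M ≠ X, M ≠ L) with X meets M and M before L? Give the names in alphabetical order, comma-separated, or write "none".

B

Target L = [Wed 08:00, Wed 09:00].
Intermediaries M with M before L: B, N, Q.
Via B — items with X meets B: none.
Via N — items with X meets N: B.
Via Q — items with X meets Q: none.
Union: B.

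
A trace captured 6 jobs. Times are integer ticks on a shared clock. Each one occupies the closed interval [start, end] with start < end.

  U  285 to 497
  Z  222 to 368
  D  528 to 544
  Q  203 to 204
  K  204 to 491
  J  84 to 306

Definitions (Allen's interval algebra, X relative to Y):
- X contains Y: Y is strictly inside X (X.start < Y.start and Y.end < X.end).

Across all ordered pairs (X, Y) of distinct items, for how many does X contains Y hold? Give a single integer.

Checking all 30 ordered pairs for relation 'contains'; matching pairs in alphabetical order:
(J, Q): J contains Q ✓
(K, Z): K contains Z ✓
Count: 2.

2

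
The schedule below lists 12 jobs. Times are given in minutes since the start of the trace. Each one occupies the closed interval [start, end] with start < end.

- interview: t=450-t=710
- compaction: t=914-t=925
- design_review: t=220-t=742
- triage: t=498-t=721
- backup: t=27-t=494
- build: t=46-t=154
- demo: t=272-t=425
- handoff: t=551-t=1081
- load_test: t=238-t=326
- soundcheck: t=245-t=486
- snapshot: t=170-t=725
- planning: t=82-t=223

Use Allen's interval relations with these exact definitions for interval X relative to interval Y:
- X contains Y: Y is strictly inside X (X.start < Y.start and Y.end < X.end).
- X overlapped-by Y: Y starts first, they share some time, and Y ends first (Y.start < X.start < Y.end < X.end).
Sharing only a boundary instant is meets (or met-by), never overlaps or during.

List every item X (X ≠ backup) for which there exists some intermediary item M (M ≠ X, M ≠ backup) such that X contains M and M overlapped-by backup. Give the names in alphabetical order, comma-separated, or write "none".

design_review, snapshot

Target backup = [t=27, t=494].
Intermediaries M with M overlapped-by backup: design_review, interview, snapshot.
Via design_review — items with X contains design_review: none.
Via interview — items with X contains interview: design_review, snapshot.
Via snapshot — items with X contains snapshot: none.
Union: design_review, snapshot.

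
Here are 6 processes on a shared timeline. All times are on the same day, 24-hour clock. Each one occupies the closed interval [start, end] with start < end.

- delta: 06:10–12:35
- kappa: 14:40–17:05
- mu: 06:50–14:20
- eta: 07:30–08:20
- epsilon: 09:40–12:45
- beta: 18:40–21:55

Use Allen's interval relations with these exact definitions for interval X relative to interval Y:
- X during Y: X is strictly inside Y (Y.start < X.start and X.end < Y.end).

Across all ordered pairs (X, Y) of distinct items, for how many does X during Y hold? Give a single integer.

3

Checking all 30 ordered pairs for relation 'during'; matching pairs in alphabetical order:
(epsilon, mu): epsilon during mu ✓
(eta, delta): eta during delta ✓
(eta, mu): eta during mu ✓
Count: 3.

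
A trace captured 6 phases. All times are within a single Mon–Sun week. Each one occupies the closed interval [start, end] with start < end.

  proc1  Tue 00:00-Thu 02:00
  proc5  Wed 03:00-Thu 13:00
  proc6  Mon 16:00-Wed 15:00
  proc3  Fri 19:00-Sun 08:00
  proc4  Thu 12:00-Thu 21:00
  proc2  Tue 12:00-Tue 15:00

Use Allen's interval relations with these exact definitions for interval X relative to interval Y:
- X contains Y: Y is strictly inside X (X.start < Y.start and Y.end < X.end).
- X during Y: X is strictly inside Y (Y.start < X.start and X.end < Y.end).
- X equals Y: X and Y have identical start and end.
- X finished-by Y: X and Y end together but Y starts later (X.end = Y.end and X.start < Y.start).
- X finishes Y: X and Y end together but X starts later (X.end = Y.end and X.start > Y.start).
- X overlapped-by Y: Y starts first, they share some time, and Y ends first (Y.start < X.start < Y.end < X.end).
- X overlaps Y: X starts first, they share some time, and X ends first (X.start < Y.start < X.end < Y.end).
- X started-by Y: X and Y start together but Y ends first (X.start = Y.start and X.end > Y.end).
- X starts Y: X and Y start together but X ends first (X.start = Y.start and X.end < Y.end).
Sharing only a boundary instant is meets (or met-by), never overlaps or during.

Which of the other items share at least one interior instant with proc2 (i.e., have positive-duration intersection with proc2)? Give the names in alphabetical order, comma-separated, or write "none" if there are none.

Target proc2 = [Tue 12:00, Tue 15:00].
proc1 [Tue 00:00, Thu 02:00] → contains → yes.
proc3 [Fri 19:00, Sun 08:00] → after → no.
proc4 [Thu 12:00, Thu 21:00] → after → no.
proc5 [Wed 03:00, Thu 13:00] → after → no.
proc6 [Mon 16:00, Wed 15:00] → contains → yes.
Result: proc1, proc6.

proc1, proc6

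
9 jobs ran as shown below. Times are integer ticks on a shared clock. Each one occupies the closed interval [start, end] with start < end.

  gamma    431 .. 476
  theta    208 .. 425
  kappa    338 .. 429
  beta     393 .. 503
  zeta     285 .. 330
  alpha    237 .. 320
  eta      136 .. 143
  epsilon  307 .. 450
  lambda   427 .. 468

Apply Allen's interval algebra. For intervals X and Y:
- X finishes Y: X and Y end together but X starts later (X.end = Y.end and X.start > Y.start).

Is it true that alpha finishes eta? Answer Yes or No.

alpha = [237, 320], eta = [136, 143].
Actual relation of alpha to eta: after.
Asked whether 'finishes' holds → No.

No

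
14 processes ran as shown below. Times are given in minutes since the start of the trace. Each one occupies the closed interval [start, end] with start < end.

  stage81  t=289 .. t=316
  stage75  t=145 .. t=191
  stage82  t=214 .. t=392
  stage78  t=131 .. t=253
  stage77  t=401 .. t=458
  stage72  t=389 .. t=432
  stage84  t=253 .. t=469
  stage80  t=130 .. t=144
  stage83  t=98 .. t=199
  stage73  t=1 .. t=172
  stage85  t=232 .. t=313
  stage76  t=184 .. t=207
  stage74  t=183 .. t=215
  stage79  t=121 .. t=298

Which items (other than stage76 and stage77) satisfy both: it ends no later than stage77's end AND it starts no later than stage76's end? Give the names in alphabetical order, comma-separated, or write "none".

Conditions: its end is no later than stage77's end (X.end <= t=458) AND its start is no later than stage76's end (X.start <= t=207).
stage72: end t=432 <= t=458? ✓; start t=389 <= t=207? ✗ → no.
stage73: end t=172 <= t=458? ✓; start t=1 <= t=207? ✓ → yes.
stage74: end t=215 <= t=458? ✓; start t=183 <= t=207? ✓ → yes.
stage75: end t=191 <= t=458? ✓; start t=145 <= t=207? ✓ → yes.
stage78: end t=253 <= t=458? ✓; start t=131 <= t=207? ✓ → yes.
stage79: end t=298 <= t=458? ✓; start t=121 <= t=207? ✓ → yes.
stage80: end t=144 <= t=458? ✓; start t=130 <= t=207? ✓ → yes.
stage81: end t=316 <= t=458? ✓; start t=289 <= t=207? ✗ → no.
stage82: end t=392 <= t=458? ✓; start t=214 <= t=207? ✗ → no.
stage83: end t=199 <= t=458? ✓; start t=98 <= t=207? ✓ → yes.
stage84: end t=469 <= t=458? ✗; start t=253 <= t=207? ✗ → no.
stage85: end t=313 <= t=458? ✓; start t=232 <= t=207? ✗ → no.
Result: stage73, stage74, stage75, stage78, stage79, stage80, stage83.

stage73, stage74, stage75, stage78, stage79, stage80, stage83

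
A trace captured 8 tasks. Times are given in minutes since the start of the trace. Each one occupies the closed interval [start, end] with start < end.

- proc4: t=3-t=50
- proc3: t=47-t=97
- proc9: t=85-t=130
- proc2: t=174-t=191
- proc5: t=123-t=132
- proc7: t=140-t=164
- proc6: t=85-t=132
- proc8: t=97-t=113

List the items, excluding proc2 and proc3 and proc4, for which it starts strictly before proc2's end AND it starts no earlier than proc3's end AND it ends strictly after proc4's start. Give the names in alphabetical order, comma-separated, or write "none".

Conditions: its start is strictly before proc2's end (X.start < t=191) AND its start is no earlier than proc3's end (X.start >= t=97) AND its end is strictly after proc4's start (X.end > t=3).
proc5: start t=123 < t=191? ✓; start t=123 >= t=97? ✓; end t=132 > t=3? ✓ → yes.
proc6: start t=85 < t=191? ✓; start t=85 >= t=97? ✗; end t=132 > t=3? ✓ → no.
proc7: start t=140 < t=191? ✓; start t=140 >= t=97? ✓; end t=164 > t=3? ✓ → yes.
proc8: start t=97 < t=191? ✓; start t=97 >= t=97? ✓; end t=113 > t=3? ✓ → yes.
proc9: start t=85 < t=191? ✓; start t=85 >= t=97? ✗; end t=130 > t=3? ✓ → no.
Result: proc5, proc7, proc8.

proc5, proc7, proc8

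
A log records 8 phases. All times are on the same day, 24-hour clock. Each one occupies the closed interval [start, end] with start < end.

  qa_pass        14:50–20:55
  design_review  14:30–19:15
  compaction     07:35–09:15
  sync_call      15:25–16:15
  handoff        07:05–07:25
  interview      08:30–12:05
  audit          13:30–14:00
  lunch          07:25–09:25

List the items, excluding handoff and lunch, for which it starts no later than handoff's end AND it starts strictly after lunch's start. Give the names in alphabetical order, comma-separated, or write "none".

none

Conditions: its start is no later than handoff's end (X.start <= 07:25) AND its start is strictly after lunch's start (X.start > 07:25).
audit: start 13:30 <= 07:25? ✗; start 13:30 > 07:25? ✓ → no.
compaction: start 07:35 <= 07:25? ✗; start 07:35 > 07:25? ✓ → no.
design_review: start 14:30 <= 07:25? ✗; start 14:30 > 07:25? ✓ → no.
interview: start 08:30 <= 07:25? ✗; start 08:30 > 07:25? ✓ → no.
qa_pass: start 14:50 <= 07:25? ✗; start 14:50 > 07:25? ✓ → no.
sync_call: start 15:25 <= 07:25? ✗; start 15:25 > 07:25? ✓ → no.
Result: none.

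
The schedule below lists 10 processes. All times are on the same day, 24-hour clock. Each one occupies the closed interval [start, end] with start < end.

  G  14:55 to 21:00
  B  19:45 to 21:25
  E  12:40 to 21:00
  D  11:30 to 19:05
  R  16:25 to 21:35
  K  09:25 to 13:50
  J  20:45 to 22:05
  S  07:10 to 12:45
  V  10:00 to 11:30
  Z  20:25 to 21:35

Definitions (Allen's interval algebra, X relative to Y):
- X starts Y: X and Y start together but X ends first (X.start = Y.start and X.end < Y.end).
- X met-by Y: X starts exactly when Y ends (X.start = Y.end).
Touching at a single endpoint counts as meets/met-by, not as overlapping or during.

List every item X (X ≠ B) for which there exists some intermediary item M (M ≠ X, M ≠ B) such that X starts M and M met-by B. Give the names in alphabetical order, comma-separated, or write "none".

none

Target B = [19:45, 21:25].
Intermediaries M with M met-by B: none.
Union: none.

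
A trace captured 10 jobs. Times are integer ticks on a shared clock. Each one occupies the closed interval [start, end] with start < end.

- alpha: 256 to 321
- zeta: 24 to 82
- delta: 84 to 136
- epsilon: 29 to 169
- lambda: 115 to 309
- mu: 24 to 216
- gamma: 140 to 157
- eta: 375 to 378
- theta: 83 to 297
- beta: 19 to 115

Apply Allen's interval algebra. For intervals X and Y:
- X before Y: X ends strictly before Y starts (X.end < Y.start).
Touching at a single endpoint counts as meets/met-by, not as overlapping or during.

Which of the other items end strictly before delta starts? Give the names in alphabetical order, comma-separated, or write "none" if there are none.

zeta

Target delta = [84, 136].
alpha [256, 321] → after → no.
beta [19, 115] → overlaps → no.
epsilon [29, 169] → contains → no.
eta [375, 378] → after → no.
gamma [140, 157] → after → no.
lambda [115, 309] → overlapped-by → no.
mu [24, 216] → contains → no.
theta [83, 297] → contains → no.
zeta [24, 82] → before → yes.
Result: zeta.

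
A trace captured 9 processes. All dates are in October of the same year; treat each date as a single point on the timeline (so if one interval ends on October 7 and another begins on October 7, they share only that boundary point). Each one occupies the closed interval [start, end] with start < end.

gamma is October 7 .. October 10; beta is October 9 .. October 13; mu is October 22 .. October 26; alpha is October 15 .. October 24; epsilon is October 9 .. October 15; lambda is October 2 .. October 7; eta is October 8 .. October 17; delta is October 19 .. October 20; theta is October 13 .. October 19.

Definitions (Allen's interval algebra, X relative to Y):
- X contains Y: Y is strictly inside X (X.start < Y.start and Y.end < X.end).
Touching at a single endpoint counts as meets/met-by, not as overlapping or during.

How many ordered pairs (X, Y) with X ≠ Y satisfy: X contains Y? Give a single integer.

3

Checking all 72 ordered pairs for relation 'contains'; matching pairs in alphabetical order:
(alpha, delta): alpha contains delta ✓
(eta, beta): eta contains beta ✓
(eta, epsilon): eta contains epsilon ✓
Count: 3.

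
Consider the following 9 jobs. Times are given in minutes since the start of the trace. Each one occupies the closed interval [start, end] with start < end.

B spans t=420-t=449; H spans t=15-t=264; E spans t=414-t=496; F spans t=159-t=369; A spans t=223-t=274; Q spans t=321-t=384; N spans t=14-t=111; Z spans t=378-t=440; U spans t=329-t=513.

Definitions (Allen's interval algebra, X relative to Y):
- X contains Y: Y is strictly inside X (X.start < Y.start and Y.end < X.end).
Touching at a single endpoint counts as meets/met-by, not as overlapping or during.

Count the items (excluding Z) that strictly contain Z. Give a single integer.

1

Target Z = [t=378, t=440].
A [t=223, t=274] → before → no.
B [t=420, t=449] → overlapped-by → no.
E [t=414, t=496] → overlapped-by → no.
F [t=159, t=369] → before → no.
H [t=15, t=264] → before → no.
N [t=14, t=111] → before → no.
Q [t=321, t=384] → overlaps → no.
U [t=329, t=513] → contains → counts.
Total: 1.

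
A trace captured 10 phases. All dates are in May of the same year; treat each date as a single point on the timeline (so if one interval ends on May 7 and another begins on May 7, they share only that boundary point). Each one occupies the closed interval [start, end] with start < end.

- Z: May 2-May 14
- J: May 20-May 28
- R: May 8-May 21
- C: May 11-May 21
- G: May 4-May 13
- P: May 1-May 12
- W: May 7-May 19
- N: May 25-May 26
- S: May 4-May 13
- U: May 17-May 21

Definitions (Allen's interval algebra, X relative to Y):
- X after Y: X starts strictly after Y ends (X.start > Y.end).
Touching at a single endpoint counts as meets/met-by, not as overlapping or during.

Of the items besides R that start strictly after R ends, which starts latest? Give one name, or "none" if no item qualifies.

Target R = [May 8, May 21].
C [May 11, May 21] → finishes → excluded.
G [May 4, May 13] → overlaps → excluded.
J [May 20, May 28] → overlapped-by → excluded.
N [May 25, May 26] → after → candidate.
P [May 1, May 12] → overlaps → excluded.
S [May 4, May 13] → overlaps → excluded.
U [May 17, May 21] → finishes → excluded.
W [May 7, May 19] → overlaps → excluded.
Z [May 2, May 14] → overlaps → excluded.
Among candidates, latest start is May 25 → N.

N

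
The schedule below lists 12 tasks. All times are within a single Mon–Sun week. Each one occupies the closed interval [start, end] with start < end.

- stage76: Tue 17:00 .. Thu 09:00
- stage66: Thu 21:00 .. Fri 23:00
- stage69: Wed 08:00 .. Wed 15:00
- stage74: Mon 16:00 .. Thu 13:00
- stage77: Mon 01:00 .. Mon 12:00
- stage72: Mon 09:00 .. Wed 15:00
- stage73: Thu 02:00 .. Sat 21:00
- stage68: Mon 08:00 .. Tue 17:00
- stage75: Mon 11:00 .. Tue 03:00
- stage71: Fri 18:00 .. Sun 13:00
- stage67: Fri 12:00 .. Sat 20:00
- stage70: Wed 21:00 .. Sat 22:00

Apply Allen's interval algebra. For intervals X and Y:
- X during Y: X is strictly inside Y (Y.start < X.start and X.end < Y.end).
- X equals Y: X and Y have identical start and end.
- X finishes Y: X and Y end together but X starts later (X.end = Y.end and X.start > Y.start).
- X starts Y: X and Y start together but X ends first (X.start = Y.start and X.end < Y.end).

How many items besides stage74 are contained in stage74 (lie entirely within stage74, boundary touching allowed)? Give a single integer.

2

Target stage74 = [Mon 16:00, Thu 13:00].
stage66 [Thu 21:00, Fri 23:00] → after → no.
stage67 [Fri 12:00, Sat 20:00] → after → no.
stage68 [Mon 08:00, Tue 17:00] → overlaps → no.
stage69 [Wed 08:00, Wed 15:00] → during → counts.
stage70 [Wed 21:00, Sat 22:00] → overlapped-by → no.
stage71 [Fri 18:00, Sun 13:00] → after → no.
stage72 [Mon 09:00, Wed 15:00] → overlaps → no.
stage73 [Thu 02:00, Sat 21:00] → overlapped-by → no.
stage75 [Mon 11:00, Tue 03:00] → overlaps → no.
stage76 [Tue 17:00, Thu 09:00] → during → counts.
stage77 [Mon 01:00, Mon 12:00] → before → no.
Total: 2.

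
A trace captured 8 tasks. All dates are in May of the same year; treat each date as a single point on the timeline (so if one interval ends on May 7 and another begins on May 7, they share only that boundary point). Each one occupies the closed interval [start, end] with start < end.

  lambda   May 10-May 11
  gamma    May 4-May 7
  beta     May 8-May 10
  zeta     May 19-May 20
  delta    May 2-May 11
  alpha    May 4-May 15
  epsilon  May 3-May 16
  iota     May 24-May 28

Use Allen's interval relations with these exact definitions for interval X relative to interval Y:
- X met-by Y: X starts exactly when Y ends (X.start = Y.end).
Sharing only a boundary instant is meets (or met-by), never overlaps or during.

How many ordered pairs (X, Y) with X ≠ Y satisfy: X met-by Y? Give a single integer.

1

Checking all 56 ordered pairs for relation 'met-by'; matching pairs in alphabetical order:
(lambda, beta): lambda met-by beta ✓
Count: 1.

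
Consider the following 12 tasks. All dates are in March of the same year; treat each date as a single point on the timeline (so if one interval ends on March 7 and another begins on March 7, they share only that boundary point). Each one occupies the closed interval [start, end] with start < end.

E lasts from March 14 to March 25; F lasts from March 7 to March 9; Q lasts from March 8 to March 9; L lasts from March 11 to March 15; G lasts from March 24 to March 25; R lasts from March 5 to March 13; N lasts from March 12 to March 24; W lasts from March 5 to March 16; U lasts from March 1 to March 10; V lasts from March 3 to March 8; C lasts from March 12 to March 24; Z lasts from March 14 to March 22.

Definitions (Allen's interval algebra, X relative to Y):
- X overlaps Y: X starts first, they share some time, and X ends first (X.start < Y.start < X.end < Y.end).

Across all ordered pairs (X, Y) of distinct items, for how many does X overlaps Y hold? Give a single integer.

18

Checking all 132 ordered pairs for relation 'overlaps'; matching pairs in alphabetical order:
(C, E): C overlaps E ✓
(L, C): L overlaps C ✓
(L, E): L overlaps E ✓
(L, N): L overlaps N ✓
(L, Z): L overlaps Z ✓
(N, E): N overlaps E ✓
(R, C): R overlaps C ✓
(R, L): R overlaps L ✓
(R, N): R overlaps N ✓
(U, R): U overlaps R ✓
(U, W): U overlaps W ✓
(V, F): V overlaps F ✓
(V, R): V overlaps R ✓
(V, W): V overlaps W ✓
(W, C): W overlaps C ✓
(W, E): W overlaps E ✓
(W, N): W overlaps N ✓
(W, Z): W overlaps Z ✓
Count: 18.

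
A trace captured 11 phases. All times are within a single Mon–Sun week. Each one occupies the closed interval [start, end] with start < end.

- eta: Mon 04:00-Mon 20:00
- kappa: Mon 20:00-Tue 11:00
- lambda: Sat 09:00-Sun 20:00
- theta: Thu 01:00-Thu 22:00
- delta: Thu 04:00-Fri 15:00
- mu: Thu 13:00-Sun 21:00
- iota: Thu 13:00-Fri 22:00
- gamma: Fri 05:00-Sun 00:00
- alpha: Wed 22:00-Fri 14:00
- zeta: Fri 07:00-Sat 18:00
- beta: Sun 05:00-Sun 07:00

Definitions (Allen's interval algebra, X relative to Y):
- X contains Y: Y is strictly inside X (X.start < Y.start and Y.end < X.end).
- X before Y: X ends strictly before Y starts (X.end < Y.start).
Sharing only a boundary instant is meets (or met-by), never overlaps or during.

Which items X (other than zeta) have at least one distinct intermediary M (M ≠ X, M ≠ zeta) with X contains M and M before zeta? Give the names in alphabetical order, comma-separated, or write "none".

alpha

Target zeta = [Fri 07:00, Sat 18:00].
Intermediaries M with M before zeta: eta, kappa, theta.
Via eta — items with X contains eta: none.
Via kappa — items with X contains kappa: none.
Via theta — items with X contains theta: alpha.
Union: alpha.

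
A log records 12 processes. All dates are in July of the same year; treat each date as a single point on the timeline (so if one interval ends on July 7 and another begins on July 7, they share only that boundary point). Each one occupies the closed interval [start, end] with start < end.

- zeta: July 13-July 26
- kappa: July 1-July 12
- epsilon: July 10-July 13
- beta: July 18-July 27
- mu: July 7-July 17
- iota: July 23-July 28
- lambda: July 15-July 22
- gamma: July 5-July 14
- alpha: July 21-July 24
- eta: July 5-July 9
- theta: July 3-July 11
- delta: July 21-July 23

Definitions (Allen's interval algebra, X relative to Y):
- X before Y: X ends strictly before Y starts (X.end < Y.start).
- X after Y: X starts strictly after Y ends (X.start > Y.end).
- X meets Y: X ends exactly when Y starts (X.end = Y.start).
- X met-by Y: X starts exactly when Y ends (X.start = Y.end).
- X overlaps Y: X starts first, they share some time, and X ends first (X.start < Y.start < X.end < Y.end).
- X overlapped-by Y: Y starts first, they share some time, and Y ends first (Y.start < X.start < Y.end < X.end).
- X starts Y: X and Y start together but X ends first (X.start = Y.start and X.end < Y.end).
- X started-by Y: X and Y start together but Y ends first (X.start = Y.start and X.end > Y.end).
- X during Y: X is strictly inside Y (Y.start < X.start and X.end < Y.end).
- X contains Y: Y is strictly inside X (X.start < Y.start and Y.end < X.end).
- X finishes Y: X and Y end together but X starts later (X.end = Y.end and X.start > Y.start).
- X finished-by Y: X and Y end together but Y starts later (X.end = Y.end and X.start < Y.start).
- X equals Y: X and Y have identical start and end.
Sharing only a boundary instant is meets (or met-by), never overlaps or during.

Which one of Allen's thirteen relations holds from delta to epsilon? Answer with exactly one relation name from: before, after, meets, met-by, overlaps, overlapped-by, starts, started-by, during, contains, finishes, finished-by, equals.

delta = [July 21, July 23]; epsilon = [July 10, July 13].
Compare endpoints: delta.start > epsilon.start, delta.start > epsilon.end, delta.end > epsilon.start, delta.end > epsilon.end.
That pattern is 'after'.

after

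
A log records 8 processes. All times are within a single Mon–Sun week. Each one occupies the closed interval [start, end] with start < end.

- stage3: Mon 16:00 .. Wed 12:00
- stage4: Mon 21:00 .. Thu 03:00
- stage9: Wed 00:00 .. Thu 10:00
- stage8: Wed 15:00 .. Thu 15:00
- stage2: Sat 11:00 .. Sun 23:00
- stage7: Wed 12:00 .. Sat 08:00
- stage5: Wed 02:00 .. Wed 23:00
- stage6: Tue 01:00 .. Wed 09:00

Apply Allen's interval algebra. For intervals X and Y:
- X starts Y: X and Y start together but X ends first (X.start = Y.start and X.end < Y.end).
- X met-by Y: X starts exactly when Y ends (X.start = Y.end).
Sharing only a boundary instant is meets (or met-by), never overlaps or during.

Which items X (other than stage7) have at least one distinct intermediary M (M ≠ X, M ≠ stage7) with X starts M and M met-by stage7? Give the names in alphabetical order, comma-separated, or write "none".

Target stage7 = [Wed 12:00, Sat 08:00].
Intermediaries M with M met-by stage7: none.
Union: none.

none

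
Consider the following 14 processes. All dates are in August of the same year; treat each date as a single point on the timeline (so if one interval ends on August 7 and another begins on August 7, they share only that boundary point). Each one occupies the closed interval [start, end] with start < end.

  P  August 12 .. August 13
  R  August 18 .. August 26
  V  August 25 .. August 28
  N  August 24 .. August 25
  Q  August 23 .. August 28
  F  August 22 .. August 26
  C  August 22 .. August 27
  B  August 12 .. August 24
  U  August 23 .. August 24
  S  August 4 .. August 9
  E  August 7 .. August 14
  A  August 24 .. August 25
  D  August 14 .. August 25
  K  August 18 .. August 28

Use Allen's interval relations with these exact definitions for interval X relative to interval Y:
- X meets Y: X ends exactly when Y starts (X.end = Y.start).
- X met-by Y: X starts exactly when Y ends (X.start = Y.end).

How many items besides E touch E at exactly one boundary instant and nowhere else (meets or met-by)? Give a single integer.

1

Target E = [August 7, August 14].
A [August 24, August 25] → after → no.
B [August 12, August 24] → overlapped-by → no.
C [August 22, August 27] → after → no.
D [August 14, August 25] → met-by → counts.
F [August 22, August 26] → after → no.
K [August 18, August 28] → after → no.
N [August 24, August 25] → after → no.
P [August 12, August 13] → during → no.
Q [August 23, August 28] → after → no.
R [August 18, August 26] → after → no.
S [August 4, August 9] → overlaps → no.
U [August 23, August 24] → after → no.
V [August 25, August 28] → after → no.
Total: 1.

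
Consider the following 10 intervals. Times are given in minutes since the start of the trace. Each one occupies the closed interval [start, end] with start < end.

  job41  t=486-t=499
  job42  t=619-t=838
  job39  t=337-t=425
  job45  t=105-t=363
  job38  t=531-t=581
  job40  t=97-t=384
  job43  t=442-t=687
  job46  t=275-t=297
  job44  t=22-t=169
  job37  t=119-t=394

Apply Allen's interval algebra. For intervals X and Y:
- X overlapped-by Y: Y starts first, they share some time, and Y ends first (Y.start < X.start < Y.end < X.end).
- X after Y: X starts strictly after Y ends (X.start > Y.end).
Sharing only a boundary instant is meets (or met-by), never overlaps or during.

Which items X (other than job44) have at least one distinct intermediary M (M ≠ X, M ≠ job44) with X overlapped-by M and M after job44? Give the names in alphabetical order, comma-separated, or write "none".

job42

Target job44 = [t=22, t=169].
Intermediaries M with M after job44: job38, job39, job41, job42, job43, job46.
Via job38 — items with X overlapped-by job38: none.
Via job39 — items with X overlapped-by job39: none.
Via job41 — items with X overlapped-by job41: none.
Via job42 — items with X overlapped-by job42: none.
Via job43 — items with X overlapped-by job43: job42.
Via job46 — items with X overlapped-by job46: none.
Union: job42.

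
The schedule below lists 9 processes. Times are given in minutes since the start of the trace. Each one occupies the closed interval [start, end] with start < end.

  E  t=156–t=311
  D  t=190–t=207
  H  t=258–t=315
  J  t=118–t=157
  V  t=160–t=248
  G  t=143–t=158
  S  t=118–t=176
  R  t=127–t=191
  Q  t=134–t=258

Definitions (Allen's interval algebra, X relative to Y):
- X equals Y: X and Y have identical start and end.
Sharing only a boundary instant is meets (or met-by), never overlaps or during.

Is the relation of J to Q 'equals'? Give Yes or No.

J = [t=118, t=157], Q = [t=134, t=258].
Actual relation of J to Q: overlaps.
Asked whether 'equals' holds → No.

No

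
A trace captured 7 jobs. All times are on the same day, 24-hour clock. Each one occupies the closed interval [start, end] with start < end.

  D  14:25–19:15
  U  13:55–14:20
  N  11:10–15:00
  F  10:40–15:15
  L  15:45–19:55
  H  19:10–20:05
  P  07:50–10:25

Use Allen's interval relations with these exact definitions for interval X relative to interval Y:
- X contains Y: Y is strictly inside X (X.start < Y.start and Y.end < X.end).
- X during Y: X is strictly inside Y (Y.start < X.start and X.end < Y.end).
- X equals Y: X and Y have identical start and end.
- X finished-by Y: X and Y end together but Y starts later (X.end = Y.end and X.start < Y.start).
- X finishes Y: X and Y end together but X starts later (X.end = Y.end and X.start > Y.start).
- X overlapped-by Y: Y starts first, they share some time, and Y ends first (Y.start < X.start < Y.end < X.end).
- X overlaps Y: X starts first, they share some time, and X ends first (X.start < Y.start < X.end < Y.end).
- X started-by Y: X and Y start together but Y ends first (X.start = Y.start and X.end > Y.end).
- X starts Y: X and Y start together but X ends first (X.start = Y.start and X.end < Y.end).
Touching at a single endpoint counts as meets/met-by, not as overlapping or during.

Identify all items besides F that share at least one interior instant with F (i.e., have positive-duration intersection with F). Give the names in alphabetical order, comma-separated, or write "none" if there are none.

D, N, U

Target F = [10:40, 15:15].
D [14:25, 19:15] → overlapped-by → yes.
H [19:10, 20:05] → after → no.
L [15:45, 19:55] → after → no.
N [11:10, 15:00] → during → yes.
P [07:50, 10:25] → before → no.
U [13:55, 14:20] → during → yes.
Result: D, N, U.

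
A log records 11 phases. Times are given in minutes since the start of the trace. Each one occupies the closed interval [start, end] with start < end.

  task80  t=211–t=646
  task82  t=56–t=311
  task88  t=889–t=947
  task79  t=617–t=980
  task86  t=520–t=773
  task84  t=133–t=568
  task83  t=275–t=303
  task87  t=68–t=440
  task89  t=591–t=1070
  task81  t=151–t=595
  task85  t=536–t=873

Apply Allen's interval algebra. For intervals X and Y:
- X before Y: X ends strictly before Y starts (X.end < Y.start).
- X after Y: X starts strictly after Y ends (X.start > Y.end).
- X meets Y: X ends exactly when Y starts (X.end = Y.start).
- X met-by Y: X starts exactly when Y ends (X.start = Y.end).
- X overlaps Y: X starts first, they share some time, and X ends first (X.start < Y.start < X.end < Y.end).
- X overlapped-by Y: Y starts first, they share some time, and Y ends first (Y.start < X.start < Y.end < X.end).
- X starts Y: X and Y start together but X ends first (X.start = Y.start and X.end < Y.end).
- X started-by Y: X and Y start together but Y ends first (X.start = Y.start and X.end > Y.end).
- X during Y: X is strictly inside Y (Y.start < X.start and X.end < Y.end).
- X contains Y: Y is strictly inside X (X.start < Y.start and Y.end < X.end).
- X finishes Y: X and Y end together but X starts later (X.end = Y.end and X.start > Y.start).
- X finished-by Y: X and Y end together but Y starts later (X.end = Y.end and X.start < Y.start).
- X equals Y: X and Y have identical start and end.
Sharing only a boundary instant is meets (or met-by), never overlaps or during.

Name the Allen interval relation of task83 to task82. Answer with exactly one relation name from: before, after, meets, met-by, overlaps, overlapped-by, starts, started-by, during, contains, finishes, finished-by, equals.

during

task83 = [t=275, t=303]; task82 = [t=56, t=311].
Compare endpoints: task83.start > task82.start, task83.start < task82.end, task83.end > task82.start, task83.end < task82.end.
That pattern is 'during'.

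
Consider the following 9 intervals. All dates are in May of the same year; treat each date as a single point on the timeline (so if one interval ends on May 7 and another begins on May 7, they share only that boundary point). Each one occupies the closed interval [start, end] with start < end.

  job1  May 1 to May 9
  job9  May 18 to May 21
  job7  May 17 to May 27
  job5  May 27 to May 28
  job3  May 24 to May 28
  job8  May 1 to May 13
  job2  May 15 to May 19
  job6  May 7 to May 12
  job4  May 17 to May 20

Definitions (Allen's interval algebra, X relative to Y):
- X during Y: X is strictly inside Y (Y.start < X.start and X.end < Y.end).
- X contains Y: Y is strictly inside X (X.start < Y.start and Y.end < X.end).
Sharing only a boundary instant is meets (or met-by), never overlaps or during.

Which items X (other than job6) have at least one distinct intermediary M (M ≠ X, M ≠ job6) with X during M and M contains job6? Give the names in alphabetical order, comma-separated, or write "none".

Target job6 = [May 7, May 12].
Intermediaries M with M contains job6: job8.
Via job8 — items with X during job8: none.
Union: none.

none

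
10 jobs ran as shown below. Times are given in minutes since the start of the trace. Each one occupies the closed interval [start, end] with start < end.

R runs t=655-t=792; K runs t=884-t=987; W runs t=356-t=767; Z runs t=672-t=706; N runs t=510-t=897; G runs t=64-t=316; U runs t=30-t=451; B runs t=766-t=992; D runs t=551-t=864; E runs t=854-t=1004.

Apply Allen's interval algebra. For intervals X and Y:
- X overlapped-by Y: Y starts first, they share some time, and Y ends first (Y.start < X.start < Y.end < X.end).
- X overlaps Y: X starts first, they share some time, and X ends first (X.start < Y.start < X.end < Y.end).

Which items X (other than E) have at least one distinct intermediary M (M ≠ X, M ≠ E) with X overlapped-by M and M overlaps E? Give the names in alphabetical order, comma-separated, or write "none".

Target E = [t=854, t=1004].
Intermediaries M with M overlaps E: B, D, N.
Via B — items with X overlapped-by B: none.
Via D — items with X overlapped-by D: B.
Via N — items with X overlapped-by N: B, K.
Union: B, K.

B, K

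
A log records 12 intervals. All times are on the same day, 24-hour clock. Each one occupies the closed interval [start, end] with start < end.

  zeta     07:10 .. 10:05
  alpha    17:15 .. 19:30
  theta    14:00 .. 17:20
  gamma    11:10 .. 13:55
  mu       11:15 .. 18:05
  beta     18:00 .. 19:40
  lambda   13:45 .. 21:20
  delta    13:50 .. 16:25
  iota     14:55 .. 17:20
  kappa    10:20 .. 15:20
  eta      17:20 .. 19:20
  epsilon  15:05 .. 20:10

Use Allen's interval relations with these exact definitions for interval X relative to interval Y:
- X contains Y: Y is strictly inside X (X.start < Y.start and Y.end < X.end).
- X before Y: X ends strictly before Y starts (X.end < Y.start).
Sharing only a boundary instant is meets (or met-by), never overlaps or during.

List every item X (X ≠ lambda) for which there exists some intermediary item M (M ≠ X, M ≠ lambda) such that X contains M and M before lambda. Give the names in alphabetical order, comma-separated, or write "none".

none

Target lambda = [13:45, 21:20].
Intermediaries M with M before lambda: zeta.
Via zeta — items with X contains zeta: none.
Union: none.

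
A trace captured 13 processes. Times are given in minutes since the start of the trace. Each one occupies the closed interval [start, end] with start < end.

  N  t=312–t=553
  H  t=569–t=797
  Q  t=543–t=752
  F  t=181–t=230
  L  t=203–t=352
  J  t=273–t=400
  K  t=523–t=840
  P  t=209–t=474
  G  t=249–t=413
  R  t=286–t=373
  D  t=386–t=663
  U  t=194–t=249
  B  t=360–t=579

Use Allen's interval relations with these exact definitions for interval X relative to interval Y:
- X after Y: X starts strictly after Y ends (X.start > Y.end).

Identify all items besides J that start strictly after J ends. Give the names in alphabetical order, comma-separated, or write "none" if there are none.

H, K, Q

Target J = [t=273, t=400].
B [t=360, t=579] → overlapped-by → no.
D [t=386, t=663] → overlapped-by → no.
F [t=181, t=230] → before → no.
G [t=249, t=413] → contains → no.
H [t=569, t=797] → after → yes.
K [t=523, t=840] → after → yes.
L [t=203, t=352] → overlaps → no.
N [t=312, t=553] → overlapped-by → no.
P [t=209, t=474] → contains → no.
Q [t=543, t=752] → after → yes.
R [t=286, t=373] → during → no.
U [t=194, t=249] → before → no.
Result: H, K, Q.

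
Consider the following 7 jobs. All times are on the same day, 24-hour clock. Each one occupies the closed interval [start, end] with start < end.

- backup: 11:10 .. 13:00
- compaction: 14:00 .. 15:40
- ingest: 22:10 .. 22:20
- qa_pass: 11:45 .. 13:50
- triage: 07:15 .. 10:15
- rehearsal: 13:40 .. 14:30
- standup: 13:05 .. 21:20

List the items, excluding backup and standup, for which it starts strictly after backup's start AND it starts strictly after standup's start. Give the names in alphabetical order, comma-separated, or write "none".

compaction, ingest, rehearsal

Conditions: its start is strictly after backup's start (X.start > 11:10) AND its start is strictly after standup's start (X.start > 13:05).
compaction: start 14:00 > 11:10? ✓; start 14:00 > 13:05? ✓ → yes.
ingest: start 22:10 > 11:10? ✓; start 22:10 > 13:05? ✓ → yes.
qa_pass: start 11:45 > 11:10? ✓; start 11:45 > 13:05? ✗ → no.
rehearsal: start 13:40 > 11:10? ✓; start 13:40 > 13:05? ✓ → yes.
triage: start 07:15 > 11:10? ✗; start 07:15 > 13:05? ✗ → no.
Result: compaction, ingest, rehearsal.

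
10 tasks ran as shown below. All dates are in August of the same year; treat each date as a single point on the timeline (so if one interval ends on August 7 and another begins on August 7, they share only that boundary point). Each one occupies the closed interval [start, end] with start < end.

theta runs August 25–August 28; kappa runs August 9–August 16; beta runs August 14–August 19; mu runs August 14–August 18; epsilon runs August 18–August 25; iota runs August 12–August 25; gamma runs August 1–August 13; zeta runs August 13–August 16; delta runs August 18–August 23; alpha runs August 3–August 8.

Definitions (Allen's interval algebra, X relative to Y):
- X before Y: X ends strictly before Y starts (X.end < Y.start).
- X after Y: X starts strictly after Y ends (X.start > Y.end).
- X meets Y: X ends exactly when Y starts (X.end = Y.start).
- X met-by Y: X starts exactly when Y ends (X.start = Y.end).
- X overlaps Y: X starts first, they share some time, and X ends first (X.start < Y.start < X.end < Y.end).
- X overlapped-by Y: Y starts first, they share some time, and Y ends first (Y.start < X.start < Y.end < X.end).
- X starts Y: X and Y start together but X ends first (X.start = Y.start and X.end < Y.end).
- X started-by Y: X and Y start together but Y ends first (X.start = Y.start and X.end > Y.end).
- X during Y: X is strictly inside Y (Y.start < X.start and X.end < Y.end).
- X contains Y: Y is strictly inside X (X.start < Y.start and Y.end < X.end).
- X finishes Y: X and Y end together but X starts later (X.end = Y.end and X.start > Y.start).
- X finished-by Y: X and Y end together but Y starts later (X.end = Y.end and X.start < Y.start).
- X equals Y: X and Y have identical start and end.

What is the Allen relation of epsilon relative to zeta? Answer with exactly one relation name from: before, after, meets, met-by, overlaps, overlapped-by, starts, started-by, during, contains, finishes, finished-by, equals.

epsilon = [August 18, August 25]; zeta = [August 13, August 16].
Compare endpoints: epsilon.start > zeta.start, epsilon.start > zeta.end, epsilon.end > zeta.start, epsilon.end > zeta.end.
That pattern is 'after'.

after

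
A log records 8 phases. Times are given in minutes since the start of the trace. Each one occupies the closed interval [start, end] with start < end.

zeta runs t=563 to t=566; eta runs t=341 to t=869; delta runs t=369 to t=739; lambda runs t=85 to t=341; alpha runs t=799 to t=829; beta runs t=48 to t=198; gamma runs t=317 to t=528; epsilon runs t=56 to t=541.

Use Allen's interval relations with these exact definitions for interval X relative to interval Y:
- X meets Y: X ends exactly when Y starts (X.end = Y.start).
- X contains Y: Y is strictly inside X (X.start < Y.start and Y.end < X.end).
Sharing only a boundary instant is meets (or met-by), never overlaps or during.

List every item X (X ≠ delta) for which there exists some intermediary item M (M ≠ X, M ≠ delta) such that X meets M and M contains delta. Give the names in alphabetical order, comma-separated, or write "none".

lambda

Target delta = [t=369, t=739].
Intermediaries M with M contains delta: eta.
Via eta — items with X meets eta: lambda.
Union: lambda.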